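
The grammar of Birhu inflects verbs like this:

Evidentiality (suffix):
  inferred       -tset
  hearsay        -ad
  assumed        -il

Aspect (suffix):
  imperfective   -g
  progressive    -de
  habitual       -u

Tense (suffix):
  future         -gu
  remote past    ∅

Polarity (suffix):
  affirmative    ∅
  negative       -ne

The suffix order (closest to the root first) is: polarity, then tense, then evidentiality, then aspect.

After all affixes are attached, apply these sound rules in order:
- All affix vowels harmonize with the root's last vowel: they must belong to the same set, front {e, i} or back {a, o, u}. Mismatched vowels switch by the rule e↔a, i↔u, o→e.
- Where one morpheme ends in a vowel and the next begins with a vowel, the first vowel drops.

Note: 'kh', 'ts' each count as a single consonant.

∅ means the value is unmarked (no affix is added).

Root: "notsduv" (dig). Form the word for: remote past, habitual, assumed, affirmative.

notsduvulu

polarity = affirmative: zero marking, form stays notsduv.
tense = remote past: zero marking, form stays notsduv.
Attach evidentiality assumed -il → notsduvil.
Attach aspect habitual -u → notsduvilu.
Apply vowel harmony: notsduvilu → notsduvulu.
Vowel deletion: no change.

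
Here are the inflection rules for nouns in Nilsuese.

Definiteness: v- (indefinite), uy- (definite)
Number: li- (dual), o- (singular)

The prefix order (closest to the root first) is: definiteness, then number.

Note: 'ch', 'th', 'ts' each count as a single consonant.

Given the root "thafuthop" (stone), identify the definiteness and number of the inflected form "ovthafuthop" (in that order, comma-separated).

indefinite, singular

Segment: o-v-thafuthop.
definiteness: v- → indefinite.
number: o- → singular.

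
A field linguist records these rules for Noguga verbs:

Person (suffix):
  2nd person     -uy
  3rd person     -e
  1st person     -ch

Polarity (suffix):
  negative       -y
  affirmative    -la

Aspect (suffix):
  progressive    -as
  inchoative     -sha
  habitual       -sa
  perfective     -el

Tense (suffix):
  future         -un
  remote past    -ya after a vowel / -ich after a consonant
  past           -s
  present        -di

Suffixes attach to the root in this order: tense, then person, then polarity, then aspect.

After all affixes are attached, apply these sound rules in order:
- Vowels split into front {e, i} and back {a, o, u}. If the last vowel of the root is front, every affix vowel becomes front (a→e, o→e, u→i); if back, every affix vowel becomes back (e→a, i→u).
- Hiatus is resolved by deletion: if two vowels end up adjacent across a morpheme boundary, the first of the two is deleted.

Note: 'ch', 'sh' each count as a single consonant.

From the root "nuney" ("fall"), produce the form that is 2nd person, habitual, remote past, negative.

Attach tense remote past -ich (after consonant 'y') → nuneyich.
Attach person 2nd person -uy → nuneyichuy.
Attach polarity negative -y → nuneyichuyy.
Attach aspect habitual -sa → nuneyichuyysa.
Apply vowel harmony: nuneyichuyysa → nuneyichiyyse.
Vowel deletion: no change.

nuneyichiyyse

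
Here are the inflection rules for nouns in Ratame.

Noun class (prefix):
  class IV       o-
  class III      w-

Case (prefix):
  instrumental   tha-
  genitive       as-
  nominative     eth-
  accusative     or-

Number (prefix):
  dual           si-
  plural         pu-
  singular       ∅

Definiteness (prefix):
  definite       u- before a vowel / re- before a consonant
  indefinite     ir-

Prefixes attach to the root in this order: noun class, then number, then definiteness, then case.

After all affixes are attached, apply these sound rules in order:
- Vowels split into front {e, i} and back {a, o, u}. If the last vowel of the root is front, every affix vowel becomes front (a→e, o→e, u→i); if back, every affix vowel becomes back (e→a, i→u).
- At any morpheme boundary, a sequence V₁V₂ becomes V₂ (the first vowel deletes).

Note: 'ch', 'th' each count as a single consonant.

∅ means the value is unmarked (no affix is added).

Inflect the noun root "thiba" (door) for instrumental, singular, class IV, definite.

thothiba

Attach noun class class IV o- → othiba.
number = singular: zero marking, form stays othiba.
Attach definiteness definite u- (before vowel 'o') → uothiba.
Attach case instrumental tha- → thauothiba.
Vowel harmony: no change.
Apply vowel deletion: thauothiba → thothiba.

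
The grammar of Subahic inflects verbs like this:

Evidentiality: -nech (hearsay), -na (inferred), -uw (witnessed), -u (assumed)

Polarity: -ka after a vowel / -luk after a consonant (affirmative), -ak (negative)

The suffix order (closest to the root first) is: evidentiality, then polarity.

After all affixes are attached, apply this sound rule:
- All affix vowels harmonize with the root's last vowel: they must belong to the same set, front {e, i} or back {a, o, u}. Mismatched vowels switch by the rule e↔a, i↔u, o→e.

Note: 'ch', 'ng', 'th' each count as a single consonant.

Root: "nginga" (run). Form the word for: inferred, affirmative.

Attach evidentiality inferred -na → ngingana.
Attach polarity affirmative -ka (after vowel 'a') → nginganaka.
Vowel harmony: no change.

nginganaka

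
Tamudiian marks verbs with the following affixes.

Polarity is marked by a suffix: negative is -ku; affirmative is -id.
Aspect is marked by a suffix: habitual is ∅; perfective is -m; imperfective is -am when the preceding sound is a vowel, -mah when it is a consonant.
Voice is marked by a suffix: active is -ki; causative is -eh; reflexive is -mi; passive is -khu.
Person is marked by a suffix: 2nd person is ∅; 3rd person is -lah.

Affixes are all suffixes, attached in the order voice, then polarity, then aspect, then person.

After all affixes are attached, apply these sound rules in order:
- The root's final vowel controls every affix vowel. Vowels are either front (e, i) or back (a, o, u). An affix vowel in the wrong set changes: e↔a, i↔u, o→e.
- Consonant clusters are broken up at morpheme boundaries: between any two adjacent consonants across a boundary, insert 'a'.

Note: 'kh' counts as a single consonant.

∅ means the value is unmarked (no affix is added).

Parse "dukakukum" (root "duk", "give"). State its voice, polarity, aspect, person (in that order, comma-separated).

Segment: duk-ki-ku-m.
voice: -ki → active.
polarity: -ku → negative.
aspect: -m → perfective.
person: ∅ → 2nd person.

active, negative, perfective, 2nd person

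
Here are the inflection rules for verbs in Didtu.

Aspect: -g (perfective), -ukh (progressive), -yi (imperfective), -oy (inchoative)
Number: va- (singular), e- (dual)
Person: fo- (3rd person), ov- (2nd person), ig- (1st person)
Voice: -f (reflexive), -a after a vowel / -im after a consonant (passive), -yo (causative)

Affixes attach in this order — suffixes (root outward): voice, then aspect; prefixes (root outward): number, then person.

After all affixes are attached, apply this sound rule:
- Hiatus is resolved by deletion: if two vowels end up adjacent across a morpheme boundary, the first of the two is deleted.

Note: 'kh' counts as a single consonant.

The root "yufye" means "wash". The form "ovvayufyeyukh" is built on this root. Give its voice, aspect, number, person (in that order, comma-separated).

Segment: ov-va-yufye-yo-ukh.
voice: -yo → causative.
aspect: -ukh → progressive.
number: va- → singular.
person: ov- → 2nd person.

causative, progressive, singular, 2nd person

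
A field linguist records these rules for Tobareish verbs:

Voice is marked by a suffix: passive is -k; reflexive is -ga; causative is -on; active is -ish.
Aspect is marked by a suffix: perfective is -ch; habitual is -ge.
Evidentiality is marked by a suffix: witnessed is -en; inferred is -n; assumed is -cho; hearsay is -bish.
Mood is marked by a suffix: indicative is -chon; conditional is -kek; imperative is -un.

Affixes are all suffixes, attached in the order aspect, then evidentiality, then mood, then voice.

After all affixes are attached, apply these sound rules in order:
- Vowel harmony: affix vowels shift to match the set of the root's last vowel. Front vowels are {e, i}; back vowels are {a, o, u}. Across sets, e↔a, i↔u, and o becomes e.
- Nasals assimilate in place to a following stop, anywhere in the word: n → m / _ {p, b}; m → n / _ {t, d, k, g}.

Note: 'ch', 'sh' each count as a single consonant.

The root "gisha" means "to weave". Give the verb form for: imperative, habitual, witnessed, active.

Attach aspect habitual -ge → gishage.
Attach evidentiality witnessed -en → gishageen.
Attach mood imperative -un → gishageenun.
Attach voice active -ish → gishageenunish.
Apply vowel harmony: gishageenunish → gishagaanunush.
Nasal assimilation: no change.

gishagaanunush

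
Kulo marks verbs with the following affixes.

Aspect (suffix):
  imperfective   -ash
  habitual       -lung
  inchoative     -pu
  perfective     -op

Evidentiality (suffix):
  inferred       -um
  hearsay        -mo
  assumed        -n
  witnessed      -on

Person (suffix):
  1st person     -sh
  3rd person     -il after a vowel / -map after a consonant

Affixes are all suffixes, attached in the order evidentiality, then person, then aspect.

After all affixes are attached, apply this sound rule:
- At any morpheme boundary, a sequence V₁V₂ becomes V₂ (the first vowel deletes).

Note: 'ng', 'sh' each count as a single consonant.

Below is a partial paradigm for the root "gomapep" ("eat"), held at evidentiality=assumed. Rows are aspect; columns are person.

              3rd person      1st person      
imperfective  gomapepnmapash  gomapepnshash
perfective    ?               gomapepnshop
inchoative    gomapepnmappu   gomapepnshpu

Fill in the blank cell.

gomapepnmapop

Attach evidentiality assumed -n → gomapepn.
Attach person 3rd person -map (after consonant 'n') → gomapepnmap.
Attach aspect perfective -op → gomapepnmapop.
Vowel deletion: no change.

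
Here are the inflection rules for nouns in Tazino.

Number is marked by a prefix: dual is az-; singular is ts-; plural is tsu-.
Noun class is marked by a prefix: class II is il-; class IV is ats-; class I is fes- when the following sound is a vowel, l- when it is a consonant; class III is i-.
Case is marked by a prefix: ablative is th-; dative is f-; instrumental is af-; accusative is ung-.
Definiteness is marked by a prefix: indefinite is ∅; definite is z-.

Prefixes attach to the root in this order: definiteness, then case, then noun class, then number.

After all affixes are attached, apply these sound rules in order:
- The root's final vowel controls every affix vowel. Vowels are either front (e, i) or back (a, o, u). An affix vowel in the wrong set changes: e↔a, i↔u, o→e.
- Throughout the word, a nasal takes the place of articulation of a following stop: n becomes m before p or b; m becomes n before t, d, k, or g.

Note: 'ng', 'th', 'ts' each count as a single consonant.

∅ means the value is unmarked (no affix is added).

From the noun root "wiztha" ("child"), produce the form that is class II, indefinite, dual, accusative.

azulungwiztha

definiteness = indefinite: zero marking, form stays wiztha.
Attach case accusative ung- → ungwiztha.
Attach noun class class II il- → ilungwiztha.
Attach number dual az- → azilungwiztha.
Apply vowel harmony: azilungwiztha → azulungwiztha.
Nasal assimilation: no change.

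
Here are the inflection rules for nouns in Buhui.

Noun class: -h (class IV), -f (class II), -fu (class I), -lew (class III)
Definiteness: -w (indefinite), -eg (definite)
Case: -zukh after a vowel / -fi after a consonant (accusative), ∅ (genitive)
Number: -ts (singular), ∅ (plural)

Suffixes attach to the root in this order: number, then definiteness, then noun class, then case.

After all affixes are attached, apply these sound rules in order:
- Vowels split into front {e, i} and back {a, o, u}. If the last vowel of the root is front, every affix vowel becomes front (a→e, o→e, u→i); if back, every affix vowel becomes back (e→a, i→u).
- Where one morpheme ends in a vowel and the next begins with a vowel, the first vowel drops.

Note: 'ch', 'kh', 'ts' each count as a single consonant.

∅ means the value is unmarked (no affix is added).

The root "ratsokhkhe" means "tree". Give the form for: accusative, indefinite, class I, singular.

Attach number singular -ts → ratsokhkhets.
Attach definiteness indefinite -w → ratsokhkhetsw.
Attach noun class class I -fu → ratsokhkhetswfu.
Attach case accusative -zukh (after vowel 'u') → ratsokhkhetswfuzukh.
Apply vowel harmony: ratsokhkhetswfuzukh → ratsokhkhetswfizikh.
Vowel deletion: no change.

ratsokhkhetswfizikh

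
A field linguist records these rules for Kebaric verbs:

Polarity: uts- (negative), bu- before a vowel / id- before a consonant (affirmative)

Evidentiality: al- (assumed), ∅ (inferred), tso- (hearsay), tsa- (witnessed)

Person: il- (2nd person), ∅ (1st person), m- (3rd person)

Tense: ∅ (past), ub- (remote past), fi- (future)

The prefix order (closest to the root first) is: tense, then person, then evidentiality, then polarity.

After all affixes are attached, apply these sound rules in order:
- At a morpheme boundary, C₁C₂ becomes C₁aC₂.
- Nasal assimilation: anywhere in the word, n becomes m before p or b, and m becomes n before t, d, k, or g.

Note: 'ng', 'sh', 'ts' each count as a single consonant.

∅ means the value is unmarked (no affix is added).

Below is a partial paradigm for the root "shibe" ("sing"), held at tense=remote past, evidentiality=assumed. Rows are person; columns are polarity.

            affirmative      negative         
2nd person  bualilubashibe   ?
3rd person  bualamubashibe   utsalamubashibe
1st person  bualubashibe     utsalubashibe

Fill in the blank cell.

utsalilubashibe

Attach tense remote past ub- → ubshibe.
Attach person 2nd person il- → ilubshibe.
Attach evidentiality assumed al- → alilubshibe.
Attach polarity negative uts- → utsalilubshibe.
Apply epenthesis: utsalilubshibe → utsalilubashibe.
Nasal assimilation: no change.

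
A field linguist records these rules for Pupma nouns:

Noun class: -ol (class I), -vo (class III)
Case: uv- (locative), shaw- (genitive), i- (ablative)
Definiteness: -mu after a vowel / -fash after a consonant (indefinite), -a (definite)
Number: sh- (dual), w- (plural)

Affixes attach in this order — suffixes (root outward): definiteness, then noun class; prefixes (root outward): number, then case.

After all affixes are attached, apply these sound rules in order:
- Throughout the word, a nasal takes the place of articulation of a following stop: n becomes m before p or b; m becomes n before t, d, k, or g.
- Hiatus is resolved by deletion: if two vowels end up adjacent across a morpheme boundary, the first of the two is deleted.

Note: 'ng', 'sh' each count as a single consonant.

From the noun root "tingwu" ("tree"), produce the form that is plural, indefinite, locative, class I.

Attach number plural w- → wtingwu.
Attach definiteness indefinite -mu (after vowel 'u') → wtingwumu.
Attach noun class class I -ol → wtingwumuol.
Attach case locative uv- → uvwtingwumuol.
Nasal assimilation: no change.
Apply vowel deletion: uvwtingwumuol → uvwtingwumol.

uvwtingwumol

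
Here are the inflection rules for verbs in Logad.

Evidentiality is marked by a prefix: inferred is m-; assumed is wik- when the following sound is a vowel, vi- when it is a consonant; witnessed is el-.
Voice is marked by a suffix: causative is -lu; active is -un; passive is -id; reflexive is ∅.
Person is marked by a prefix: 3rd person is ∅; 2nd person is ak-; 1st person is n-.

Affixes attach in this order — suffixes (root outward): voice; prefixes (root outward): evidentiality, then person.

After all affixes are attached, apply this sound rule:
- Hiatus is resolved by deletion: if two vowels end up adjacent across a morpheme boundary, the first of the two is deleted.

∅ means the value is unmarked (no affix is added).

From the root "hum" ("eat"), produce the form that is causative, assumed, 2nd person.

akvihumlu

Attach voice causative -lu → humlu.
Attach evidentiality assumed vi- (before consonant 'h') → vihumlu.
Attach person 2nd person ak- → akvihumlu.
Vowel deletion: no change.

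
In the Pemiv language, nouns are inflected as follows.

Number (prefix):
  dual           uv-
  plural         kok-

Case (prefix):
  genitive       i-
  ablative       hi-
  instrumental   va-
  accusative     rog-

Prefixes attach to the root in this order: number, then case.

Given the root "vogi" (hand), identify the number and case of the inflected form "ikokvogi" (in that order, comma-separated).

Segment: i-kok-vogi.
number: kok- → plural.
case: i- → genitive.

plural, genitive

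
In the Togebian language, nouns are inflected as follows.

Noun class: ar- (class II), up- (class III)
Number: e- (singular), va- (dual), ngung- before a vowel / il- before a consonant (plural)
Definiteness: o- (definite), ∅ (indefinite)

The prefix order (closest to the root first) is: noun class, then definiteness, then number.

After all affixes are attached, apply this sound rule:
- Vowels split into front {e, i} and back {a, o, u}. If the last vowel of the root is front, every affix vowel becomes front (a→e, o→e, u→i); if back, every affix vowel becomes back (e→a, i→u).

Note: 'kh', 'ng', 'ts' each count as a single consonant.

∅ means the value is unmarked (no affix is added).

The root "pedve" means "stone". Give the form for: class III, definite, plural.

Attach noun class class III up- → uppedve.
Attach definiteness definite o- → ouppedve.
Attach number plural ngung- (before vowel 'o') → ngungouppedve.
Apply vowel harmony: ngungouppedve → ngingeippedve.

ngingeippedve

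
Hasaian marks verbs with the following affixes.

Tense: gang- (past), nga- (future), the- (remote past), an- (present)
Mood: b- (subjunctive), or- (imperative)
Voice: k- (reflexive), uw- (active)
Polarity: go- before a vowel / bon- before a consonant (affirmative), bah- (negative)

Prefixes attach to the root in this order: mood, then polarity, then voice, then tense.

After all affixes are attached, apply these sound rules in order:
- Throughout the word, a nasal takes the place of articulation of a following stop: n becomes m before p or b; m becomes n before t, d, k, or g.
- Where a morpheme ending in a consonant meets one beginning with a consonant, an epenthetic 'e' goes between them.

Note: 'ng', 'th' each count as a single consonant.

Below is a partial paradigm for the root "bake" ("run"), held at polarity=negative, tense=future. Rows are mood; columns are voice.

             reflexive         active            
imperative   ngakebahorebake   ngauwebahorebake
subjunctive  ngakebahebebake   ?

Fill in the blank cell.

Attach mood subjunctive b- → bbake.
Attach polarity negative bah- → bahbbake.
Attach voice active uw- → uwbahbbake.
Attach tense future nga- → ngauwbahbbake.
Nasal assimilation: no change.
Apply epenthesis: ngauwbahbbake → ngauwebahebebake.

ngauwebahebebake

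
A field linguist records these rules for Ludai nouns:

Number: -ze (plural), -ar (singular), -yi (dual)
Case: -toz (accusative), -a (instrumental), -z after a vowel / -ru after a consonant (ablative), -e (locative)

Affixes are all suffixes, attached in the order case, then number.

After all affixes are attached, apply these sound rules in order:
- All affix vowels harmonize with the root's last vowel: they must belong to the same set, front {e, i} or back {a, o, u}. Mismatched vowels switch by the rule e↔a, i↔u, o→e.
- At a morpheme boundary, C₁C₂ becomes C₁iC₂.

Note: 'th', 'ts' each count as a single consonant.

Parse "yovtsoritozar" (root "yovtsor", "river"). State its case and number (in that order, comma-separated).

accusative, singular

Segment: yovtsor-toz-ar.
case: -toz → accusative.
number: -ar → singular.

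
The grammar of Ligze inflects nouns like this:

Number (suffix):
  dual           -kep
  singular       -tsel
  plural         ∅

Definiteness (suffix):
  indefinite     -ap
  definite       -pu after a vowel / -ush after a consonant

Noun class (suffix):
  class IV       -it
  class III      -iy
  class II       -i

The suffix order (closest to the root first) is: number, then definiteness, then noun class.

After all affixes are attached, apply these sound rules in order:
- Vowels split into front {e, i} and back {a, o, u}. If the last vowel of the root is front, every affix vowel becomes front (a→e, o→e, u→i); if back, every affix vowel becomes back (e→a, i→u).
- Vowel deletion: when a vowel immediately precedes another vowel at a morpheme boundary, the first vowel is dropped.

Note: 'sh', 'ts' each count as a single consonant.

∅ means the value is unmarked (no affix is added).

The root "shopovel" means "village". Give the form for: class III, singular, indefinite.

shopoveltselepiy

Attach number singular -tsel → shopoveltsel.
Attach definiteness indefinite -ap → shopoveltselap.
Attach noun class class III -iy → shopoveltselapiy.
Apply vowel harmony: shopoveltselapiy → shopoveltselepiy.
Vowel deletion: no change.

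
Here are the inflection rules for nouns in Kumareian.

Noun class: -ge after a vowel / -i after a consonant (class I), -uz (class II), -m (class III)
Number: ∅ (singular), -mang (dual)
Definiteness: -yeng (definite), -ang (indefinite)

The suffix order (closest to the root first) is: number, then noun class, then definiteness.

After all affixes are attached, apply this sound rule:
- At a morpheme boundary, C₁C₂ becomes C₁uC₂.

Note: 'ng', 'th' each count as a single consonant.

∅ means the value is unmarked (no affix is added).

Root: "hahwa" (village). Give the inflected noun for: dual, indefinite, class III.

hahwamangumang

Attach number dual -mang → hahwamang.
Attach noun class class III -m → hahwamangm.
Attach definiteness indefinite -ang → hahwamangmang.
Apply epenthesis: hahwamangmang → hahwamangumang.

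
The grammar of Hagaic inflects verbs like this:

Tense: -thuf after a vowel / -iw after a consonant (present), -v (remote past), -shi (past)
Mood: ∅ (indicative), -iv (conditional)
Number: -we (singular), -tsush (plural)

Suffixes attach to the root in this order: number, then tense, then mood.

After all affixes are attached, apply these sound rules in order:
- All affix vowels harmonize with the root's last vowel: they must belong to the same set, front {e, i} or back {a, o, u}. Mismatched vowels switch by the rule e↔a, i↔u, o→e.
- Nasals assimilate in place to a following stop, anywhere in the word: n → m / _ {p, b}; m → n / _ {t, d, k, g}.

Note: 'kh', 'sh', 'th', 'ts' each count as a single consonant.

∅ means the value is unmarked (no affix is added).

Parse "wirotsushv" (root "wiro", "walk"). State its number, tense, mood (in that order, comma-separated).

plural, remote past, indicative

Segment: wiro-tsush-v.
number: -tsush → plural.
tense: -v → remote past.
mood: ∅ → indicative.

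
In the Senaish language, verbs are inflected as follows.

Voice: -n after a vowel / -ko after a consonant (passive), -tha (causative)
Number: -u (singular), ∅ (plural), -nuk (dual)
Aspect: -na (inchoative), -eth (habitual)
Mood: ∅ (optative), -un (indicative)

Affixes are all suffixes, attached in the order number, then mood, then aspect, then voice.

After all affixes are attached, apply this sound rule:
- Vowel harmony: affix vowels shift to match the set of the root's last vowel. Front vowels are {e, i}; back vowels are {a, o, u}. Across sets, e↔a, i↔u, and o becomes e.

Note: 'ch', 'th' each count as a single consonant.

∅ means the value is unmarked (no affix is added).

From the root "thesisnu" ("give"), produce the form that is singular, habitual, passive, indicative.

Attach number singular -u → thesisnuu.
Attach mood indicative -un → thesisnuuun.
Attach aspect habitual -eth → thesisnuuuneth.
Attach voice passive -ko (after consonant 'th') → thesisnuuunethko.
Apply vowel harmony: thesisnuuunethko → thesisnuuunathko.

thesisnuuunathko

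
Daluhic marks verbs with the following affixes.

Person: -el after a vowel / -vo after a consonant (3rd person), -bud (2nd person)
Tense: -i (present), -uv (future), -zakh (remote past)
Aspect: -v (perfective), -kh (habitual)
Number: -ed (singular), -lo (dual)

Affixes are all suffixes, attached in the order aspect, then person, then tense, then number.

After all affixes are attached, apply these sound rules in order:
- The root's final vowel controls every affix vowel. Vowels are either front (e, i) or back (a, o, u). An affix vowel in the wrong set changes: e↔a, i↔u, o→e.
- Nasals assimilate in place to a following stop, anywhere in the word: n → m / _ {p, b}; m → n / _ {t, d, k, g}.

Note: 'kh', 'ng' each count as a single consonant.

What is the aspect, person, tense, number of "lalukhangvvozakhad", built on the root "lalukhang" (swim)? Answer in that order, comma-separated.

Segment: lalukhang-v-vo-zakh-ed.
aspect: -v → perfective.
person: -el/vo → 3rd person.
tense: -zakh → remote past.
number: -ed → singular.

perfective, 3rd person, remote past, singular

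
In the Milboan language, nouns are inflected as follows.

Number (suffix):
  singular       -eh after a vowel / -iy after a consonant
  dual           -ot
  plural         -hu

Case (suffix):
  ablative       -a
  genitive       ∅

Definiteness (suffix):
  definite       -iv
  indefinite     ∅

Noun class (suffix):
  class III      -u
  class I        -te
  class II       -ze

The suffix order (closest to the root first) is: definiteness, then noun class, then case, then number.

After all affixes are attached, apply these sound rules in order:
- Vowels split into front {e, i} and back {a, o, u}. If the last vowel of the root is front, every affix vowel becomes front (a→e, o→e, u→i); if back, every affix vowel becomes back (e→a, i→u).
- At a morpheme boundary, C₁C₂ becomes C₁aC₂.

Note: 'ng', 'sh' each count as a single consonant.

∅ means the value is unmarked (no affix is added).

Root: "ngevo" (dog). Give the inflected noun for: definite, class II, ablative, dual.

ngevouvazaaot

Attach definiteness definite -iv → ngevoiv.
Attach noun class class II -ze → ngevoivze.
Attach case ablative -a → ngevoivzea.
Attach number dual -ot → ngevoivzeaot.
Apply vowel harmony: ngevoivzeaot → ngevouvzaaot.
Apply epenthesis: ngevouvzaaot → ngevouvazaaot.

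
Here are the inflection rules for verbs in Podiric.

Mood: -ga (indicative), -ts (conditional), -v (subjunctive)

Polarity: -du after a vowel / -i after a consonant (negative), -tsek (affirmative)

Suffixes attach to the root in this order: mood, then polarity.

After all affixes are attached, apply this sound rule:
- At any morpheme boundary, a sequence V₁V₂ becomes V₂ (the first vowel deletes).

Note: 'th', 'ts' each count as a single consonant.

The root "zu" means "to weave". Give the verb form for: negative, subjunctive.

Attach mood subjunctive -v → zuv.
Attach polarity negative -i (after consonant 'v') → zuvi.
Vowel deletion: no change.

zuvi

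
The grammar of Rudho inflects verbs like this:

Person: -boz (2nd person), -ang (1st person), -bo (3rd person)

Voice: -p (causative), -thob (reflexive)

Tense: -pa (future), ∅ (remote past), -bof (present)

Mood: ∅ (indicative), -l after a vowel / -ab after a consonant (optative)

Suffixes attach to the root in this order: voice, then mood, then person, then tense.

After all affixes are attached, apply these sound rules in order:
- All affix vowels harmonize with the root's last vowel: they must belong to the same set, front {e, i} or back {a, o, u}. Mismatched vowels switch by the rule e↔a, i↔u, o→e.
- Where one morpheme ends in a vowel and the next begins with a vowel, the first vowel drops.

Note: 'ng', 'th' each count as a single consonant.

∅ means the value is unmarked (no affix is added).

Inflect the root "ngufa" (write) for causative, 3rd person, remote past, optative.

ngufapabbo

Attach voice causative -p → ngufap.
Attach mood optative -ab (after consonant 'p') → ngufapab.
Attach person 3rd person -bo → ngufapabbo.
tense = remote past: zero marking, form stays ngufapabbo.
Vowel harmony: no change.
Vowel deletion: no change.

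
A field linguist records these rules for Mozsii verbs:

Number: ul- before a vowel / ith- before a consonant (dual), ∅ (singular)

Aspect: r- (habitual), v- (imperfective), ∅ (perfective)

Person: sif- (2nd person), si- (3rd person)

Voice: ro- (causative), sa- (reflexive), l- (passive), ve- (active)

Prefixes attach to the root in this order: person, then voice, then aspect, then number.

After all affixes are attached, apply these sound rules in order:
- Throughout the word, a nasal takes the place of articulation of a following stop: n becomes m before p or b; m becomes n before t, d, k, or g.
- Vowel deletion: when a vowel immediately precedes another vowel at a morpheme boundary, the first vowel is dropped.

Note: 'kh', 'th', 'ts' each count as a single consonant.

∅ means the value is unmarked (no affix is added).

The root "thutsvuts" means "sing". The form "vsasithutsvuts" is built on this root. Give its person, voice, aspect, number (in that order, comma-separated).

Segment: v-sa-si-thutsvuts.
person: si- → 3rd person.
voice: sa- → reflexive.
aspect: v- → imperfective.
number: ∅ → singular.

3rd person, reflexive, imperfective, singular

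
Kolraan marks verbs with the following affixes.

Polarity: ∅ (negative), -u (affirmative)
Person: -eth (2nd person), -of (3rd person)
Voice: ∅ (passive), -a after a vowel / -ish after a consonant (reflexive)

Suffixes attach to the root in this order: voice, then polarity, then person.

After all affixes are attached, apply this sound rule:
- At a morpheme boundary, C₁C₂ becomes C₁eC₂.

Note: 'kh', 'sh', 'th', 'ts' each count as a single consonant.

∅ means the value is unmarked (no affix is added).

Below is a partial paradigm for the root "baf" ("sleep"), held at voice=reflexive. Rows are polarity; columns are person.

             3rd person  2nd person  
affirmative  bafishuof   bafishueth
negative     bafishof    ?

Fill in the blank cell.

bafisheth

Attach voice reflexive -ish (after consonant 'f') → bafish.
polarity = negative: zero marking, form stays bafish.
Attach person 2nd person -eth → bafisheth.
Epenthesis: no change.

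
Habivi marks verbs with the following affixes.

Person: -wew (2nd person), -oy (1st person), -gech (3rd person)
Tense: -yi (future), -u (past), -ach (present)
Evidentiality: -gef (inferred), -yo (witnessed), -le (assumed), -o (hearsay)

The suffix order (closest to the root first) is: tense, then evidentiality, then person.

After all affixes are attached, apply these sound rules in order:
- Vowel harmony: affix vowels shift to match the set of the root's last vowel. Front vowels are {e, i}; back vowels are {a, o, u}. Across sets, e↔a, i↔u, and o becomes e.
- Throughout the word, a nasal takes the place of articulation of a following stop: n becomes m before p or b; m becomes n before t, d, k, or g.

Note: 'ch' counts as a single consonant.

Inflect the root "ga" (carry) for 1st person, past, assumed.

Attach tense past -u → gau.
Attach evidentiality assumed -le → gaule.
Attach person 1st person -oy → gauleoy.
Apply vowel harmony: gauleoy → gaulaoy.
Nasal assimilation: no change.

gaulaoy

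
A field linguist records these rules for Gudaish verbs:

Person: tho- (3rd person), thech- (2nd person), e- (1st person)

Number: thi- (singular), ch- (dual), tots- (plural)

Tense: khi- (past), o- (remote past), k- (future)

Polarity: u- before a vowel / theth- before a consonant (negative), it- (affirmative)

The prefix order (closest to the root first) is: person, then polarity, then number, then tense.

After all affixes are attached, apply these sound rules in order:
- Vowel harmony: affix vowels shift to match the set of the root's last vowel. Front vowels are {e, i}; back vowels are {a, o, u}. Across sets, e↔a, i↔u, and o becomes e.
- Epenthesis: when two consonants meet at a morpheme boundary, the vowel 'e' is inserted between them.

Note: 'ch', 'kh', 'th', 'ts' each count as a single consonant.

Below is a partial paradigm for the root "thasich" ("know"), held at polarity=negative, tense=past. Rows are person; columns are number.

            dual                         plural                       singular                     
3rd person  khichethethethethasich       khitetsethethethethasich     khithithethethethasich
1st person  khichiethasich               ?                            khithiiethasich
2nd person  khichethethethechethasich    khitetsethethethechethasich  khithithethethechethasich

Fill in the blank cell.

Attach person 1st person e- → ethasich.
Attach polarity negative u- (before vowel 'e') → uethasich.
Attach number plural tots- → totsuethasich.
Attach tense past khi- → khitotsuethasich.
Apply vowel harmony: khitotsuethasich → khitetsiethasich.
Epenthesis: no change.

khitetsiethasich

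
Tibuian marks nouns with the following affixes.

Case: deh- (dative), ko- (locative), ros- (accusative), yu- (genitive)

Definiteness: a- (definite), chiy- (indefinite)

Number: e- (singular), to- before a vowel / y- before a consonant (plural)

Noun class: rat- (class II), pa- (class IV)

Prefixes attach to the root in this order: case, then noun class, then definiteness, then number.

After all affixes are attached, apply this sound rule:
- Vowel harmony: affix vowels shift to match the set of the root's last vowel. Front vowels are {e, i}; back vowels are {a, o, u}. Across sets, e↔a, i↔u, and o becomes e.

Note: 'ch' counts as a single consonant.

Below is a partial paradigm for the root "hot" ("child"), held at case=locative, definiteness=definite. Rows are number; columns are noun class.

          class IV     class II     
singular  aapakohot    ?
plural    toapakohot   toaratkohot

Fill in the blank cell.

aaratkohot

Attach case locative ko- → kohot.
Attach noun class class II rat- → ratkohot.
Attach definiteness definite a- → aratkohot.
Attach number singular e- → earatkohot.
Apply vowel harmony: earatkohot → aaratkohot.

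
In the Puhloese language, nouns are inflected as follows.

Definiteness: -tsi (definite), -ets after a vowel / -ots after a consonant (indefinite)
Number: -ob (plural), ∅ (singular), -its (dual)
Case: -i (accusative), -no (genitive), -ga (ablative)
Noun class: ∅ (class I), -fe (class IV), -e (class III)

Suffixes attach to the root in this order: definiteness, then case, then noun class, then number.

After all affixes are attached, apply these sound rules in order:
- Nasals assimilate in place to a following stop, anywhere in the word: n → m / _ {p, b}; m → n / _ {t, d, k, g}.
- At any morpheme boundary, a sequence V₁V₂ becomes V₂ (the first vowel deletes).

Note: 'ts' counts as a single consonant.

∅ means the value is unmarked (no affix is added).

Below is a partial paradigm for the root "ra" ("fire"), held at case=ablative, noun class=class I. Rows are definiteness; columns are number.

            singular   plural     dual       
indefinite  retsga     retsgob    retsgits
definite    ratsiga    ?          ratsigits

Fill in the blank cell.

Attach definiteness definite -tsi → ratsi.
Attach case ablative -ga → ratsiga.
noun class = class I: zero marking, form stays ratsiga.
Attach number plural -ob → ratsigaob.
Nasal assimilation: no change.
Apply vowel deletion: ratsigaob → ratsigob.

ratsigob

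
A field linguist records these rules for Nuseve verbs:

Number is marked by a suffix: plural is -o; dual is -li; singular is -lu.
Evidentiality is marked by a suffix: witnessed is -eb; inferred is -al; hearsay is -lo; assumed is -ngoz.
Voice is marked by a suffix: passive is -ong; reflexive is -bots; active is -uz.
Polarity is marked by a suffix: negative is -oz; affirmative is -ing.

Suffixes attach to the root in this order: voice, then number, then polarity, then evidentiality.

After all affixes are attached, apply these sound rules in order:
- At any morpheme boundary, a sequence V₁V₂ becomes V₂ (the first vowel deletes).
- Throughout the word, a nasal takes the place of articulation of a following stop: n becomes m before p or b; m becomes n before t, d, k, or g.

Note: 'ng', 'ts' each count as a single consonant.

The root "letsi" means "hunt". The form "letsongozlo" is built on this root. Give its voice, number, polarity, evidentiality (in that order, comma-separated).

passive, plural, negative, hearsay

Segment: letsi-ong-o-oz-lo.
voice: -ong → passive.
number: -o → plural.
polarity: -oz → negative.
evidentiality: -lo → hearsay.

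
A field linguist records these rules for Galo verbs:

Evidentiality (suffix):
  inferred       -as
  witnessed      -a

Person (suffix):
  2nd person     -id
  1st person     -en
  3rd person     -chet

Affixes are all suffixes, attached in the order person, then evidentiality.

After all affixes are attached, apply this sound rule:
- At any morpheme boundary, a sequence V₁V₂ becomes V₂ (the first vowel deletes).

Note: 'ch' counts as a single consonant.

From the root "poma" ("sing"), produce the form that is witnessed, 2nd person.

pomida

Attach person 2nd person -id → pomaid.
Attach evidentiality witnessed -a → pomaida.
Apply vowel deletion: pomaida → pomida.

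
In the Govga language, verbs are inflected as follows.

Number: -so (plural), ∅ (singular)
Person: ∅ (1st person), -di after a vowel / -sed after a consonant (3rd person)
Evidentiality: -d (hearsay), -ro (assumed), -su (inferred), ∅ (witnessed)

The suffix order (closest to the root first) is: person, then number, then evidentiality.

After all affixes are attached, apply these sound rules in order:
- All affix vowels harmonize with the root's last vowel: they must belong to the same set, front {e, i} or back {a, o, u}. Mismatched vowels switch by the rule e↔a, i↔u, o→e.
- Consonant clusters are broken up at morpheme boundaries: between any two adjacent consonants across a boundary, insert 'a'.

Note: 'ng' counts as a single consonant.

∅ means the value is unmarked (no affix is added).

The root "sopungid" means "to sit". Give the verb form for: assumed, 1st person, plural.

sopungidasere

person = 1st person: zero marking, form stays sopungid.
Attach number plural -so → sopungidso.
Attach evidentiality assumed -ro → sopungidsoro.
Apply vowel harmony: sopungidsoro → sopungidsere.
Apply epenthesis: sopungidsere → sopungidasere.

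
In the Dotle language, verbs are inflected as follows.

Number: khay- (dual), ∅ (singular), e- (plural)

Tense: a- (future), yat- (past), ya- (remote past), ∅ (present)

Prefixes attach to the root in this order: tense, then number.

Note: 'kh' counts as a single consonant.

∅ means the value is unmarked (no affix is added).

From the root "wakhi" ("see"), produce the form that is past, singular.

yatwakhi

Attach tense past yat- → yatwakhi.
number = singular: zero marking, form stays yatwakhi.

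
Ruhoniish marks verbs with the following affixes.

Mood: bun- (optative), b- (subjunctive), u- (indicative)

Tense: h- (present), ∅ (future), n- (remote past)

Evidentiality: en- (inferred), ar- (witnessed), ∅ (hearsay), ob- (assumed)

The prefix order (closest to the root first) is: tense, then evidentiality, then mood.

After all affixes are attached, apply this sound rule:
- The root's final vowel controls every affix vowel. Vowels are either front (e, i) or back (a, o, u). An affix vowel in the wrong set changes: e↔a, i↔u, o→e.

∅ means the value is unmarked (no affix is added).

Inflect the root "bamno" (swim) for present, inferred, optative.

Attach tense present h- → hbamno.
Attach evidentiality inferred en- → enhbamno.
Attach mood optative bun- → bunenhbamno.
Apply vowel harmony: bunenhbamno → bunanhbamno.

bunanhbamno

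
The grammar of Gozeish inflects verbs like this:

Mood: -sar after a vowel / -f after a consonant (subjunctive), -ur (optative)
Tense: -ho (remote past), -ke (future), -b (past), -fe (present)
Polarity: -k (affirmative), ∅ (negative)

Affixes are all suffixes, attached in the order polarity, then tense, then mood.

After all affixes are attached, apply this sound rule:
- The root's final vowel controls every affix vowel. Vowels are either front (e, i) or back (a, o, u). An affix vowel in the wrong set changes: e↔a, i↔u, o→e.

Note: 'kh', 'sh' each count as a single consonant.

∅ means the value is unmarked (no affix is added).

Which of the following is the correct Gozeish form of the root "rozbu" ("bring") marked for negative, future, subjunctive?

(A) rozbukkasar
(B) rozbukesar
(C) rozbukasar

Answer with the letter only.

C

polarity = negative: zero marking, form stays rozbu.
Attach tense future -ke → rozbuke.
Attach mood subjunctive -sar (after vowel 'e') → rozbukesar.
Apply vowel harmony: rozbukesar → rozbukasar.
So the correct form is rozbukasar, option (C).
(B) rozbukesar is wrong: it fails to apply the sound rule(s).
(A) rozbukkasar is wrong: it uses affirmative instead of negative for polarity.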